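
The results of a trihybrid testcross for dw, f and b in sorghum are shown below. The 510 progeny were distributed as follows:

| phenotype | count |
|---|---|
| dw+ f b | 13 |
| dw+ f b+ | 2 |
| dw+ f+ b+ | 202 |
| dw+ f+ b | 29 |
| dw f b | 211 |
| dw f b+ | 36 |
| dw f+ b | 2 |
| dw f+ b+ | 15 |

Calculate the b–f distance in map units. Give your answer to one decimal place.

13.5 map units

The two most frequent reciprocal classes, dw f b and dw+ f+ b+, are the parental types, so the F1 was dw f b / dw+ f+ b+.
The two rarest classes, dw f+ b and dw+ f b+, are the double crossovers. Comparing them with the parentals, only the f allele has switched, so f is the middle locus and the order is dw – f – b.
Crossovers in the f–b interval produce the single-crossover classes dw f b+ and dw+ f+ b (36 + 29 = 65) plus the double crossovers (4).
RF(f–b) = (65 + 4) / 510 = 69/510 = 0.1353 → 13.5 map units.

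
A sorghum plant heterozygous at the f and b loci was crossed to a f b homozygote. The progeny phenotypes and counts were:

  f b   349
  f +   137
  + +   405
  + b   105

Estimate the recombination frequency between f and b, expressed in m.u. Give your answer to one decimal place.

The two most frequent classes, + + (405) and f b (349), are the parental types, so the F1 was + + / f b.
The recombinant classes are + b and f +: 105 + 137 = 242.
Recombination frequency = 242/996 = 0.2430 ≈ 24.3%, i.e. 24.3 m.u.

24.3 m.u.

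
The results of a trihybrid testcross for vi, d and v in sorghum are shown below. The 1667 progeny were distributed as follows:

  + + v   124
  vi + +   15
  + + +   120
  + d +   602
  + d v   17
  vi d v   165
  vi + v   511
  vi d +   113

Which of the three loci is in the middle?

The two most frequent reciprocal classes, vi + v and + d +, are the parental types, so the F1 was vi + v / + d +.
The two rarest classes, vi + + and + d v, are the double crossovers. Comparing them with the parentals, only the v allele has switched, so v is the middle locus and the order is d – v – vi.

v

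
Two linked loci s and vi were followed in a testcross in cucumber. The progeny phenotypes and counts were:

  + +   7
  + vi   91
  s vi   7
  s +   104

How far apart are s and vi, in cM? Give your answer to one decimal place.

6.7 cM

The two most frequent classes, + vi (91) and s + (104), are the parental types, so the F1 was + vi / s +.
The recombinant classes are + + and s vi: 7 + 7 = 14.
Recombination frequency = 14/209 = 0.0670 ≈ 6.7%, i.e. 6.7 cM.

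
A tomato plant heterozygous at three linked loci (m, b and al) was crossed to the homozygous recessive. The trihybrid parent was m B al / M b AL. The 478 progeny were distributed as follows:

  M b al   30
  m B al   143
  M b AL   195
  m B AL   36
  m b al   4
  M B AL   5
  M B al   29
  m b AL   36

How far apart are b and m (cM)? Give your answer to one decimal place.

15.5 cM

The two rarest classes, m b al and M B AL, are the double crossovers. Comparing them with the parentals, only the b allele has switched, so b is the middle locus and the order is m – b – al.
Crossovers in the m–b interval produce the single-crossover classes M B al and m b AL (29 + 36 = 65) plus the double crossovers (9).
RF(m–b) = (65 + 9) / 478 = 74/478 = 0.1548 → 15.5 cM.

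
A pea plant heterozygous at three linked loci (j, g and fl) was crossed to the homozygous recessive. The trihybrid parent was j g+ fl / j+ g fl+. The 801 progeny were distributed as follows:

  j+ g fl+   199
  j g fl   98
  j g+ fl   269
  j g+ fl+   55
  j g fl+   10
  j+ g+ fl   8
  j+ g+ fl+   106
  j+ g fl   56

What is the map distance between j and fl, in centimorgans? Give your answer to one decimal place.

The two rarest classes, j+ g+ fl and j g fl+, are the double crossovers. Comparing them with the parentals, only the j allele has switched, so j is the middle locus and the order is fl – j – g.
Crossovers in the fl–j interval produce the single-crossover classes j g+ fl+ and j+ g fl (55 + 56 = 111) plus the double crossovers (18).
RF(fl–j) = (111 + 18) / 801 = 129/801 = 0.1610 → 16.1 centimorgans.

16.1 centimorgans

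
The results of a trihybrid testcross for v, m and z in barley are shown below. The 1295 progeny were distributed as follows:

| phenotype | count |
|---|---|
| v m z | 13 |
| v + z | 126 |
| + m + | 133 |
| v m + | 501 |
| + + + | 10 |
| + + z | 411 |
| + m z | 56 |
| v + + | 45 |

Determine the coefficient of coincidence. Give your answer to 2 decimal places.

0.85

The two most frequent reciprocal classes, + + z and v m +, are the parental types, so the F1 was + + z / v m +.
The two rarest classes, + + + and v m z, are the double crossovers. Comparing them with the parentals, only the z allele has switched, so z is the middle locus and the order is m – z – v.
m–z: (101 + 23)/1295 = 0.0958; z–v: (259 + 23)/1295 = 0.2178.
Expected DCO frequency = 0.0958 × 0.2178 ≈ 0.02087; observed = 23/1295 ≈ 0.01776.
Coefficient of coincidence = 0.01776/0.02087 ≈ 0.85.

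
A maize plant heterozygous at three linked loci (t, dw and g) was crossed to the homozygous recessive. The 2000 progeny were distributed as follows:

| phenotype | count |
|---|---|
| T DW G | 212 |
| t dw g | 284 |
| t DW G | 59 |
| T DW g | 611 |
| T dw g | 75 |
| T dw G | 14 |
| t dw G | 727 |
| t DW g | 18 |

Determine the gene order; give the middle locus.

The two most frequent reciprocal classes, t dw G and T DW g, are the parental types, so the F1 was t dw G / T DW g.
The two rarest classes, T dw G and t DW g, are the double crossovers. Comparing them with the parentals, only the t allele has switched, so t is the middle locus and the order is g – t – dw.

t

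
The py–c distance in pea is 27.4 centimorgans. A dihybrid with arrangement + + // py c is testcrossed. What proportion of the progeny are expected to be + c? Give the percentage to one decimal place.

13.7%

A map distance of 27.4 centimorgans corresponds to a recombination frequency of 0.274.
The F1 is + + / py c, so + c is a recombinant gamete class with expected frequency r/2 = 0.274/2 = 0.1370.
That is 0.1370 = 13.7% of the progeny.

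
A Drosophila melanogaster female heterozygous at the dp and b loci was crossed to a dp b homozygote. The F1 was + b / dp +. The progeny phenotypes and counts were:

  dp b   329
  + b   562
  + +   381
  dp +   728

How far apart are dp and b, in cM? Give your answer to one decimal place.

The recombinant classes are + + and dp b: 381 + 329 = 710.
Recombination frequency = 710/2000 = 0.3550 ≈ 35.5%, i.e. 35.5 cM.

35.5 cM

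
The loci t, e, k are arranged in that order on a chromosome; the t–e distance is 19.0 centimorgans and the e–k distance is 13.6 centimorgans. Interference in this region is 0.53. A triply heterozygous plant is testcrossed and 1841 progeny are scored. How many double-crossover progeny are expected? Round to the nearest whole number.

Map distances give recombination frequencies of 0.190 and 0.136 for the two intervals.
With interference 0.53 (so coincidence = 0.47), expected double-crossover frequency = 0.190 × 0.136 × 0.47 = 0.01214.
Expected number = 0.01214 × 1841 = 22.36 ≈ 22.

22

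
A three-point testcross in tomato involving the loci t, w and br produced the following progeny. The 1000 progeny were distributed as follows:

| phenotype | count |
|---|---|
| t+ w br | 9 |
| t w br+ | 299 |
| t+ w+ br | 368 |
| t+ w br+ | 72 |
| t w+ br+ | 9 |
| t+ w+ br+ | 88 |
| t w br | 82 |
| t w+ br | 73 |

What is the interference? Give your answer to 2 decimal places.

The two most frequent reciprocal classes, t+ w+ br and t w br+, are the parental types, so the F1 was t+ w+ br / t w br+.
The two rarest classes, t+ w br and t w+ br+, are the double crossovers. Comparing them with the parentals, only the w allele has switched, so w is the middle locus and the order is t – w – br.
t–w: (145 + 18)/1000 = 0.1630; w–br: (170 + 18)/1000 = 0.1880.
Expected DCO frequency = 0.1630 × 0.1880 ≈ 0.03064; observed = 18/1000 ≈ 0.01800.
Coefficient of coincidence = 0.01800/0.03064 ≈ 0.59; interference = 1 − 0.59 = 0.41.

0.41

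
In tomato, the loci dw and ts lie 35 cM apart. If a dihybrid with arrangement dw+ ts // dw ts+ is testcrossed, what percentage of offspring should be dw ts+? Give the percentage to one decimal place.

32.5%

A map distance of 35 cM corresponds to a recombination frequency of 0.350.
The F1 is dw+ ts / dw ts+, so dw ts+ is a parental gamete class with expected frequency (1 − r)/2 = 0.650/2 = 0.3250.
That is 0.3250 = 32.5% of the progeny.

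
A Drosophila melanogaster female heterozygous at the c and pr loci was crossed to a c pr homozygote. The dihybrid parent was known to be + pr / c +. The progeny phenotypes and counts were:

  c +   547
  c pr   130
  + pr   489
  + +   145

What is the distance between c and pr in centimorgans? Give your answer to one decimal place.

21.0 centimorgans

The recombinant classes are + + and c pr: 145 + 130 = 275.
Recombination frequency = 275/1311 = 0.2098 ≈ 21.0%, i.e. 21.0 centimorgans.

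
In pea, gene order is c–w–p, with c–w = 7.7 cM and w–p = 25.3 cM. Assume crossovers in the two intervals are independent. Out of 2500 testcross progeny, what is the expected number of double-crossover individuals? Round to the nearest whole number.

49

Map distances give recombination frequencies of 0.077 and 0.253 for the two intervals.
With no interference, expected double-crossover frequency = 0.077 × 0.253 = 0.01948.
Expected number = 0.01948 × 2500 = 48.70 ≈ 49.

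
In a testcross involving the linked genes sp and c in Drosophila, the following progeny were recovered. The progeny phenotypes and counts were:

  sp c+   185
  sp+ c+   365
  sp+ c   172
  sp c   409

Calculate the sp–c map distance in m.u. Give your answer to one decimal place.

31.6 m.u.

The two most frequent classes, sp+ c+ (365) and sp c (409), are the parental types, so the F1 was sp+ c+ / sp c.
The recombinant classes are sp+ c and sp c+: 172 + 185 = 357.
Recombination frequency = 357/1131 = 0.3156 ≈ 31.6%, i.e. 31.6 m.u.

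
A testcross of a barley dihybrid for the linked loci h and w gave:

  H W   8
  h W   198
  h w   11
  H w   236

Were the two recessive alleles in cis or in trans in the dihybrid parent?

trans

The two most frequent classes are H w (236) and h W (198); these are the parental (non-recombinant) types.
So the F1 carried H w on one chromosome and h W on the other — the recessive alleles are on opposite chromosomes (trans / repulsion).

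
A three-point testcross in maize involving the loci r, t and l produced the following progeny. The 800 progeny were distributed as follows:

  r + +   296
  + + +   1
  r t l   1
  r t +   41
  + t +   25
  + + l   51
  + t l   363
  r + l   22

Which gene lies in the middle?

The two most frequent reciprocal classes, + t l and r + +, are the parental types, so the F1 was + t l / r + +.
The two rarest classes, r t l and + + +, are the double crossovers. Comparing them with the parentals, only the r allele has switched, so r is the middle locus and the order is l – r – t.

r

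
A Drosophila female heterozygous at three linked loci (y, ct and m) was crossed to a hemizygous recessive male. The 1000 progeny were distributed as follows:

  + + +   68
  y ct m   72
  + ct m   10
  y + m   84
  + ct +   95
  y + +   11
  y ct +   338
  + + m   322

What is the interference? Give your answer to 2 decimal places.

The two most frequent reciprocal classes, + + m and y ct +, are the parental types, so the F1 was + + m / y ct +.
The two rarest classes, + ct m and y + +, are the double crossovers. Comparing them with the parentals, only the ct allele has switched, so ct is the middle locus and the order is y – ct – m.
y–ct: (179 + 21)/1000 = 0.2000; ct–m: (140 + 21)/1000 = 0.1610.
Expected DCO frequency = 0.2000 × 0.1610 ≈ 0.03220; observed = 21/1000 ≈ 0.02100.
Coefficient of coincidence = 0.02100/0.03220 ≈ 0.65; interference = 1 − 0.65 = 0.35.

0.35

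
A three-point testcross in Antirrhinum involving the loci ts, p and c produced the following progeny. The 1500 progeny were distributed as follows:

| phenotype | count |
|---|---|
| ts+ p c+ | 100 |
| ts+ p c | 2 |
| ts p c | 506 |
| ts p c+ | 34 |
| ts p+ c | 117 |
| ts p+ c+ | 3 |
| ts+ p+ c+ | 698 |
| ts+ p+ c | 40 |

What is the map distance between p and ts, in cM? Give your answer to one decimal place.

The two most frequent reciprocal classes, ts p c and ts+ p+ c+, are the parental types, so the F1 was ts p c / ts+ p+ c+.
The two rarest classes, ts+ p c and ts p+ c+, are the double crossovers. Comparing them with the parentals, only the ts allele has switched, so ts is the middle locus and the order is c – ts – p.
Crossovers in the ts–p interval produce the single-crossover classes ts p+ c and ts+ p c+ (117 + 100 = 217) plus the double crossovers (5).
RF(ts–p) = (217 + 5) / 1500 = 222/1500 = 0.1480 → 14.8 cM.

14.8 cM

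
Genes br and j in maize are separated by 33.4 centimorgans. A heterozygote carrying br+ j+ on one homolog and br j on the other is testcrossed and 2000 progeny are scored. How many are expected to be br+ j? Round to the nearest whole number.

334

A map distance of 33.4 centimorgans corresponds to a recombination frequency of 0.334.
The F1 is br+ j+ / br j, so br+ j is a recombinant gamete class with expected frequency r/2 = 0.334/2 = 0.1670.
Expected number = 0.1670 × 2000 = 334.00 ≈ 334.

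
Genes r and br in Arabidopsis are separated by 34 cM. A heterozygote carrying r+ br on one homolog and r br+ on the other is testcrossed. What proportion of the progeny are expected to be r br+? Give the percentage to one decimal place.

33.0%

A map distance of 34 cM corresponds to a recombination frequency of 0.340.
The F1 is r+ br / r br+, so r br+ is a parental gamete class with expected frequency (1 − r)/2 = 0.660/2 = 0.3300.
That is 0.3300 = 33.0% of the progeny.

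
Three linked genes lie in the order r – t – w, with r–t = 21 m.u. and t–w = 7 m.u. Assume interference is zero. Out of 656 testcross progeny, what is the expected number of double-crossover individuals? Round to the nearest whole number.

Map distances give recombination frequencies of 0.210 and 0.070 for the two intervals.
With no interference, expected double-crossover frequency = 0.210 × 0.070 = 0.01470.
Expected number = 0.01470 × 656 = 9.64 ≈ 10.

10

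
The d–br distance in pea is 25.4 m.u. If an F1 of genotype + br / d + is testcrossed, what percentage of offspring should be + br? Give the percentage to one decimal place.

A map distance of 25.4 m.u. corresponds to a recombination frequency of 0.254.
The F1 is + br / d +, so + br is a parental gamete class with expected frequency (1 − r)/2 = 0.746/2 = 0.3730.
That is 0.3730 = 37.3% of the progeny.

37.3%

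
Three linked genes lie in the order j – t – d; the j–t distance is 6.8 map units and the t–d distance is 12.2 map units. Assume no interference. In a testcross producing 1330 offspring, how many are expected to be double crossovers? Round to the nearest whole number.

11

Map distances give recombination frequencies of 0.068 and 0.122 for the two intervals.
With no interference, expected double-crossover frequency = 0.068 × 0.122 = 0.00830.
Expected number = 0.00830 × 1330 = 11.03 ≈ 11.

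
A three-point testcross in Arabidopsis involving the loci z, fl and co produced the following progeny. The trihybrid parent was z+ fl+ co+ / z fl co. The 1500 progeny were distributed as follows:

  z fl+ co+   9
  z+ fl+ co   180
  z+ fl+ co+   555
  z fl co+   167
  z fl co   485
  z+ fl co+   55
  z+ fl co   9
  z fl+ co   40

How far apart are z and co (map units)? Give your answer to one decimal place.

24.3 map units

The two rarest classes, z fl+ co+ and z+ fl co, are the double crossovers. Comparing them with the parentals, only the z allele has switched, so z is the middle locus and the order is co – z – fl.
Crossovers in the co–z interval produce the single-crossover classes z+ fl+ co and z fl co+ (180 + 167 = 347) plus the double crossovers (18).
RF(co–z) = (347 + 18) / 1500 = 365/1500 = 0.2433 → 24.3 map units.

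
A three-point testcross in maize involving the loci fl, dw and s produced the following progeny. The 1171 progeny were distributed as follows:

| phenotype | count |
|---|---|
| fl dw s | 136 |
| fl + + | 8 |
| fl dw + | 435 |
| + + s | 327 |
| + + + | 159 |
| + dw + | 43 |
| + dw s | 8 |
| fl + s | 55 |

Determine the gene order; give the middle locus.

dw

The two most frequent reciprocal classes, + + s and fl dw +, are the parental types, so the F1 was + + s / fl dw +.
The two rarest classes, + dw s and fl + +, are the double crossovers. Comparing them with the parentals, only the dw allele has switched, so dw is the middle locus and the order is fl – dw – s.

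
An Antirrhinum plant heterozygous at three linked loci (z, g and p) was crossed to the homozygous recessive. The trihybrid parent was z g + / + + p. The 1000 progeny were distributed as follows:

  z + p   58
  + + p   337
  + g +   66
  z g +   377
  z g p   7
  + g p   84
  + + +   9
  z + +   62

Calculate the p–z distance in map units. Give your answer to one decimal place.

The two rarest classes, z g p and + + +, are the double crossovers. Comparing them with the parentals, only the p allele has switched, so p is the middle locus and the order is g – p – z.
Crossovers in the p–z interval produce the single-crossover classes + g + and z + p (66 + 58 = 124) plus the double crossovers (16).
RF(p–z) = (124 + 16) / 1000 = 140/1000 = 0.1400 → 14.0 map units.

14.0 map units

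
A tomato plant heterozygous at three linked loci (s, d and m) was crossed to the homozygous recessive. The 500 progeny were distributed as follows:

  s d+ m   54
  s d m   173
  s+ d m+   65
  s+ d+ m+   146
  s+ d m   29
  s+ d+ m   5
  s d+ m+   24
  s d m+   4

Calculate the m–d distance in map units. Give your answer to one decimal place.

The two most frequent reciprocal classes, s d m and s+ d+ m+, are the parental types, so the F1 was s d m / s+ d+ m+.
The two rarest classes, s d m+ and s+ d+ m, are the double crossovers. Comparing them with the parentals, only the m allele has switched, so m is the middle locus and the order is d – m – s.
Crossovers in the d–m interval produce the single-crossover classes s d+ m and s+ d m+ (54 + 65 = 119) plus the double crossovers (9).
RF(d–m) = (119 + 9) / 500 = 128/500 = 0.2560 → 25.6 map units.

25.6 map units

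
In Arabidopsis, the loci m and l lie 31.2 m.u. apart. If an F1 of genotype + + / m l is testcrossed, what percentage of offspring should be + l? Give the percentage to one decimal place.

15.6%

A map distance of 31.2 m.u. corresponds to a recombination frequency of 0.312.
The F1 is + + / m l, so + l is a recombinant gamete class with expected frequency r/2 = 0.312/2 = 0.1560.
That is 0.1560 = 15.6% of the progeny.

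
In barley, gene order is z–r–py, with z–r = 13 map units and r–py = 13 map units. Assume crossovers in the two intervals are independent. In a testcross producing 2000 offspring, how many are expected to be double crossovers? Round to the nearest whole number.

34

Map distances give recombination frequencies of 0.130 and 0.130 for the two intervals.
With no interference, expected double-crossover frequency = 0.130 × 0.130 = 0.01690.
Expected number = 0.01690 × 2000 = 33.80 ≈ 34.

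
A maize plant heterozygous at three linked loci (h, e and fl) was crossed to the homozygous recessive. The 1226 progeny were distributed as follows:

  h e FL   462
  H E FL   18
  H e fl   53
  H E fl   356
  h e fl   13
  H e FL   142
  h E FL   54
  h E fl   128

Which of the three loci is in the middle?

fl

The two most frequent reciprocal classes, H E fl and h e FL, are the parental types, so the F1 was H E fl / h e FL.
The two rarest classes, H E FL and h e fl, are the double crossovers. Comparing them with the parentals, only the fl allele has switched, so fl is the middle locus and the order is e – fl – h.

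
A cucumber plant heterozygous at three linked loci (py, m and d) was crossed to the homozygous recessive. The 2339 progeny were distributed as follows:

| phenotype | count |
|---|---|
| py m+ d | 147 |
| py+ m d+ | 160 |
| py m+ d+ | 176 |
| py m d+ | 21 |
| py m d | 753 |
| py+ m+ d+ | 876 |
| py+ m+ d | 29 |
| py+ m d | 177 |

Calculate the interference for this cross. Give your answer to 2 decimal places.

0.19

The two most frequent reciprocal classes, py m d and py+ m+ d+, are the parental types, so the F1 was py m d / py+ m+ d+.
The two rarest classes, py m d+ and py+ m+ d, are the double crossovers. Comparing them with the parentals, only the d allele has switched, so d is the middle locus and the order is m – d – py.
m–d: (307 + 50)/2339 = 0.1526; d–py: (353 + 50)/2339 = 0.1723.
Expected DCO frequency = 0.1526 × 0.1723 ≈ 0.02629; observed = 50/2339 ≈ 0.02138.
Coefficient of coincidence = 0.02138/0.02629 ≈ 0.81; interference = 1 − 0.81 = 0.19.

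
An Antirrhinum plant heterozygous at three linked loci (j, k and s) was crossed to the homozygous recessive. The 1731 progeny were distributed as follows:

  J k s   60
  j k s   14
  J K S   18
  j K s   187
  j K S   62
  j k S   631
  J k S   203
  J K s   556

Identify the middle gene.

The two most frequent reciprocal classes, j k S and J K s, are the parental types, so the F1 was j k S / J K s.
The two rarest classes, j k s and J K S, are the double crossovers. Comparing them with the parentals, only the s allele has switched, so s is the middle locus and the order is j – s – k.

s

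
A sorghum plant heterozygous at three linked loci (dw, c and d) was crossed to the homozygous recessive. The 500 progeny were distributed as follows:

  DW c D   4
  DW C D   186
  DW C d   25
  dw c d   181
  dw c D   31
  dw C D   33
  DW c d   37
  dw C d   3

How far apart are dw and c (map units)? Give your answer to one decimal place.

15.4 map units

The two most frequent reciprocal classes, DW C D and dw c d, are the parental types, so the F1 was DW C D / dw c d.
The two rarest classes, DW c D and dw C d, are the double crossovers. Comparing them with the parentals, only the c allele has switched, so c is the middle locus and the order is dw – c – d.
Crossovers in the dw–c interval produce the single-crossover classes dw C D and DW c d (33 + 37 = 70) plus the double crossovers (7).
RF(dw–c) = (70 + 7) / 500 = 77/500 = 0.1540 → 15.4 map units.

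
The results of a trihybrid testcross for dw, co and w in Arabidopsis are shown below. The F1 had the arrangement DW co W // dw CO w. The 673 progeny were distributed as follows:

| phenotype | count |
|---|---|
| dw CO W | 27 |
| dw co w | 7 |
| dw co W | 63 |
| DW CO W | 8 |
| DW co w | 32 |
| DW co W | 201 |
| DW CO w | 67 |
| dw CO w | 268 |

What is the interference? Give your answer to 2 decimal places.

0.06

The two rarest classes, DW CO W and dw co w, are the double crossovers. Comparing them with the parentals, only the co allele has switched, so co is the middle locus and the order is dw – co – w.
dw–co: (130 + 15)/673 = 0.2155; co–w: (59 + 15)/673 = 0.1100.
Expected DCO frequency = 0.2155 × 0.1100 ≈ 0.02371; observed = 15/673 ≈ 0.02229.
Coefficient of coincidence = 0.02229/0.02371 ≈ 0.94; interference = 1 − 0.94 = 0.06.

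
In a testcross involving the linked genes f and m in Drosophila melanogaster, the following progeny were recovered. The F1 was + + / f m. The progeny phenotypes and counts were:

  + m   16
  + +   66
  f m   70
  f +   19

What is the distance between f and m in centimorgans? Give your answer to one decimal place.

20.5 centimorgans

The recombinant classes are + m and f +: 16 + 19 = 35.
Recombination frequency = 35/171 = 0.2047 ≈ 20.5%, i.e. 20.5 centimorgans.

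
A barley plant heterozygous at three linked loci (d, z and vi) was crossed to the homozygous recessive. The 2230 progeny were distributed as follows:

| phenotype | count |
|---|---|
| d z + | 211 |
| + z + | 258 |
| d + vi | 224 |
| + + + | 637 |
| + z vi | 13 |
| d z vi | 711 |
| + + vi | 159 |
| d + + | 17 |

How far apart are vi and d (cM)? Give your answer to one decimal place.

The two most frequent reciprocal classes, d z vi and + + +, are the parental types, so the F1 was d z vi / + + +.
The two rarest classes, + z vi and d + +, are the double crossovers. Comparing them with the parentals, only the d allele has switched, so d is the middle locus and the order is vi – d – z.
Crossovers in the vi–d interval produce the single-crossover classes d z + and + + vi (211 + 159 = 370) plus the double crossovers (30).
RF(vi–d) = (370 + 30) / 2230 = 400/2230 = 0.1794 → 17.9 cM.

17.9 cM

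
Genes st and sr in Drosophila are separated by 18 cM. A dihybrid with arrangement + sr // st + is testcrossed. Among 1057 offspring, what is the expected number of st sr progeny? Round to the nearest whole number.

95

A map distance of 18 cM corresponds to a recombination frequency of 0.180.
The F1 is + sr / st +, so st sr is a recombinant gamete class with expected frequency r/2 = 0.180/2 = 0.0900.
Expected number = 0.0900 × 1057 = 95.13 ≈ 95.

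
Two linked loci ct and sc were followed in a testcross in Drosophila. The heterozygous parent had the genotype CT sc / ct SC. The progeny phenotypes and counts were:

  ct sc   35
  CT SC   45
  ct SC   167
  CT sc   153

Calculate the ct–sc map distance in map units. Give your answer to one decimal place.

The recombinant classes are CT SC and ct sc: 45 + 35 = 80.
Recombination frequency = 80/400 = 0.2000 ≈ 20.0%, i.e. 20.0 map units.

20.0 map units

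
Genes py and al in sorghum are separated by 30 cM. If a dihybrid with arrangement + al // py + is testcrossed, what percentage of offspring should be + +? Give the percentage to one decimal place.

A map distance of 30 cM corresponds to a recombination frequency of 0.300.
The F1 is + al / py +, so + + is a recombinant gamete class with expected frequency r/2 = 0.300/2 = 0.1500.
That is 0.1500 = 15.0% of the progeny.

15.0%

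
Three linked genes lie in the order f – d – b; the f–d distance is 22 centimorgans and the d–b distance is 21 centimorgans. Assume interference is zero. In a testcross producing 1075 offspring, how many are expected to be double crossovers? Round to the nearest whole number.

Map distances give recombination frequencies of 0.220 and 0.210 for the two intervals.
With no interference, expected double-crossover frequency = 0.220 × 0.210 = 0.04620.
Expected number = 0.04620 × 1075 = 49.66 ≈ 50.

50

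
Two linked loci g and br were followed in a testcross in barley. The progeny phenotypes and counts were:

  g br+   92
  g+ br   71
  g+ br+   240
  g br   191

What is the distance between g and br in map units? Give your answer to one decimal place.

27.4 map units

The two most frequent classes, g+ br+ (240) and g br (191), are the parental types, so the F1 was g+ br+ / g br.
The recombinant classes are g+ br and g br+: 71 + 92 = 163.
Recombination frequency = 163/594 = 0.2744 ≈ 27.4%, i.e. 27.4 map units.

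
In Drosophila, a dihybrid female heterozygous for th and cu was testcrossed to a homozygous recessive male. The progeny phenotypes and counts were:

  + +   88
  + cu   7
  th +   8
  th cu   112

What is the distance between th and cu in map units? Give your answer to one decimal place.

7.0 map units

The two most frequent classes, + + (88) and th cu (112), are the parental types, so the F1 was + + / th cu.
The recombinant classes are + cu and th +: 7 + 8 = 15.
Recombination frequency = 15/215 = 0.0698 ≈ 7.0%, i.e. 7.0 map units.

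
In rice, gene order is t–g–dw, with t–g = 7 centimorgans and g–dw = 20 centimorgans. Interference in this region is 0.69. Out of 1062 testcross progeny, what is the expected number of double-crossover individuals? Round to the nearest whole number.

Map distances give recombination frequencies of 0.070 and 0.200 for the two intervals.
With interference 0.69 (so coincidence = 0.31), expected double-crossover frequency = 0.070 × 0.200 × 0.31 = 0.00434.
Expected number = 0.00434 × 1062 = 4.61 ≈ 5.

5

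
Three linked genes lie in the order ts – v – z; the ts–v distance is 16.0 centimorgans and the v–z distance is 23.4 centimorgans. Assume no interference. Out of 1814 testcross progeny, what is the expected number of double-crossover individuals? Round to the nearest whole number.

Map distances give recombination frequencies of 0.160 and 0.234 for the two intervals.
With no interference, expected double-crossover frequency = 0.160 × 0.234 = 0.03744.
Expected number = 0.03744 × 1814 = 67.92 ≈ 68.

68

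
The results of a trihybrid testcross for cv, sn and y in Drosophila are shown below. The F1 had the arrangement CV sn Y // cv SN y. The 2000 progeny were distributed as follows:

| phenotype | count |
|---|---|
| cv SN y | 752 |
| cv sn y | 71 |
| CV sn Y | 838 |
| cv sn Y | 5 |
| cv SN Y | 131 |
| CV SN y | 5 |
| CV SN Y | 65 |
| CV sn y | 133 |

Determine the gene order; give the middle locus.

cv

The two rarest classes, cv sn Y and CV SN y, are the double crossovers. Comparing them with the parentals, only the cv allele has switched, so cv is the middle locus and the order is y – cv – sn.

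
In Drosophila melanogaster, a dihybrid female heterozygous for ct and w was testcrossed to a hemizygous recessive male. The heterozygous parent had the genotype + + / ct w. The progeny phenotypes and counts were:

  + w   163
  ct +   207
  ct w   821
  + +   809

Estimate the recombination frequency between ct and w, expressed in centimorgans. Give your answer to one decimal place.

18.5 centimorgans

The recombinant classes are + w and ct +: 163 + 207 = 370.
Recombination frequency = 370/2000 = 0.1850 ≈ 18.5%, i.e. 18.5 centimorgans.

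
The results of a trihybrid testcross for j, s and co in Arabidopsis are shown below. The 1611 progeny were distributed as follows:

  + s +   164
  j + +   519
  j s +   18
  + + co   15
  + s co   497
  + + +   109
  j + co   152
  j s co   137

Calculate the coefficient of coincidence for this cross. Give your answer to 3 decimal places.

0.546

The two most frequent reciprocal classes, j + + and + s co, are the parental types, so the F1 was j + + / + s co.
The two rarest classes, j s + and + + co, are the double crossovers. Comparing them with the parentals, only the s allele has switched, so s is the middle locus and the order is j – s – co.
j–s: (246 + 33)/1611 = 0.1732; s–co: (316 + 33)/1611 = 0.2166.
Expected DCO frequency = 0.1732 × 0.2166 ≈ 0.03752; observed = 33/1611 ≈ 0.02048.
Coefficient of coincidence = 0.02048/0.03752 ≈ 0.546.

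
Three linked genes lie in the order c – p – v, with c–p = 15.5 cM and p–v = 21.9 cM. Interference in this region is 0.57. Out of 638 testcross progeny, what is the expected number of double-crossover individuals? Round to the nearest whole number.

9

Map distances give recombination frequencies of 0.155 and 0.219 for the two intervals.
With interference 0.57 (so coincidence = 0.43), expected double-crossover frequency = 0.155 × 0.219 × 0.43 = 0.01460.
Expected number = 0.01460 × 638 = 9.31 ≈ 9.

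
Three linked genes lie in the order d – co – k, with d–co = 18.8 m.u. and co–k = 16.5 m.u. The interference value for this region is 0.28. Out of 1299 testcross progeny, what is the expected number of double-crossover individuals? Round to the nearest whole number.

Map distances give recombination frequencies of 0.188 and 0.165 for the two intervals.
With interference 0.28 (so coincidence = 0.72), expected double-crossover frequency = 0.188 × 0.165 × 0.72 = 0.02233.
Expected number = 0.02233 × 1299 = 29.01 ≈ 29.

29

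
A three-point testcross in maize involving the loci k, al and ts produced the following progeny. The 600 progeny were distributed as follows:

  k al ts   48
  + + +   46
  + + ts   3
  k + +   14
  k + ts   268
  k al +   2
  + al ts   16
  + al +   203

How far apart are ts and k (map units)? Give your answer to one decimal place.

5.8 map units

The two most frequent reciprocal classes, + al + and k + ts, are the parental types, so the F1 was + al + / k + ts.
The two rarest classes, k al + and + + ts, are the double crossovers. Comparing them with the parentals, only the k allele has switched, so k is the middle locus and the order is ts – k – al.
Crossovers in the ts–k interval produce the single-crossover classes + al ts and k + + (16 + 14 = 30) plus the double crossovers (5).
RF(ts–k) = (30 + 5) / 600 = 35/600 = 0.0583 → 5.8 map units.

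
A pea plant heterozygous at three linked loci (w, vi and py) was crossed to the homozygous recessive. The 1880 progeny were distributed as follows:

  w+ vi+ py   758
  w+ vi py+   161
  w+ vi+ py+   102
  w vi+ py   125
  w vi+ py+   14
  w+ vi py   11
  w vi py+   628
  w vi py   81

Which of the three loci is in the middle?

vi

The two most frequent reciprocal classes, w vi py+ and w+ vi+ py, are the parental types, so the F1 was w vi py+ / w+ vi+ py.
The two rarest classes, w vi+ py+ and w+ vi py, are the double crossovers. Comparing them with the parentals, only the vi allele has switched, so vi is the middle locus and the order is py – vi – w.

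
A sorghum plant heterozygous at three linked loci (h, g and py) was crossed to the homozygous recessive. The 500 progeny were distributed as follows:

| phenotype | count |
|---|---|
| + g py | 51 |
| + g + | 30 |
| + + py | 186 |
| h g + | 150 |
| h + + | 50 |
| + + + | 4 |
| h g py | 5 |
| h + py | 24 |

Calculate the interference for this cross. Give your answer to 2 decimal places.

0.35

The two most frequent reciprocal classes, + + py and h g +, are the parental types, so the F1 was + + py / h g +.
The two rarest classes, + + + and h g py, are the double crossovers. Comparing them with the parentals, only the py allele has switched, so py is the middle locus and the order is g – py – h.
g–py: (101 + 9)/500 = 0.2200; py–h: (54 + 9)/500 = 0.1260.
Expected DCO frequency = 0.2200 × 0.1260 ≈ 0.02772; observed = 9/500 ≈ 0.01800.
Coefficient of coincidence = 0.01800/0.02772 ≈ 0.65; interference = 1 − 0.65 = 0.35.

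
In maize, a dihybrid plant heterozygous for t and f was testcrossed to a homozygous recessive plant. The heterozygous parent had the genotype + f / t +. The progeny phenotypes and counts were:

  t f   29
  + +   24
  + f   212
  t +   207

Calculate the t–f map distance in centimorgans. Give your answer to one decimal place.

11.2 centimorgans

The recombinant classes are + + and t f: 24 + 29 = 53.
Recombination frequency = 53/472 = 0.1123 ≈ 11.2%, i.e. 11.2 centimorgans.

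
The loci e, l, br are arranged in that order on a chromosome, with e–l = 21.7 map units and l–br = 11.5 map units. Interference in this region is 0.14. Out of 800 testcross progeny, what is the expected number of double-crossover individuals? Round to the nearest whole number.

Map distances give recombination frequencies of 0.217 and 0.115 for the two intervals.
With interference 0.14 (so coincidence = 0.86), expected double-crossover frequency = 0.217 × 0.115 × 0.86 = 0.02146.
Expected number = 0.02146 × 800 = 17.17 ≈ 17.

17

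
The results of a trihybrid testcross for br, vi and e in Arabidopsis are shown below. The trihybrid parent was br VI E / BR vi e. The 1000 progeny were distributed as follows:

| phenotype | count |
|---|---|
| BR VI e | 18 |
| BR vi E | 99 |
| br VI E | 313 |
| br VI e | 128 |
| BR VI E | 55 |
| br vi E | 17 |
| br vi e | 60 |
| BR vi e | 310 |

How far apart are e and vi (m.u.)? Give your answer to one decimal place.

26.2 m.u.

The two rarest classes, br vi E and BR VI e, are the double crossovers. Comparing them with the parentals, only the vi allele has switched, so vi is the middle locus and the order is e – vi – br.
Crossovers in the e–vi interval produce the single-crossover classes br VI e and BR vi E (128 + 99 = 227) plus the double crossovers (35).
RF(e–vi) = (227 + 35) / 1000 = 262/1000 = 0.2620 → 26.2 m.u.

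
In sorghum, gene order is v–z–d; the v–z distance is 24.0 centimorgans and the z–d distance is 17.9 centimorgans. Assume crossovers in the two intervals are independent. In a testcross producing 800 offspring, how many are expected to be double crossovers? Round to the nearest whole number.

Map distances give recombination frequencies of 0.240 and 0.179 for the two intervals.
With no interference, expected double-crossover frequency = 0.240 × 0.179 = 0.04296.
Expected number = 0.04296 × 800 = 34.37 ≈ 34.

34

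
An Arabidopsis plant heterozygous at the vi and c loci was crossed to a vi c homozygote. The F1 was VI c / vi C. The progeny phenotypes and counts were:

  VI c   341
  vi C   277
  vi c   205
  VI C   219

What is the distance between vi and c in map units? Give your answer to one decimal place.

The recombinant classes are VI C and vi c: 219 + 205 = 424.
Recombination frequency = 424/1042 = 0.4069 ≈ 40.7%, i.e. 40.7 map units.

40.7 map units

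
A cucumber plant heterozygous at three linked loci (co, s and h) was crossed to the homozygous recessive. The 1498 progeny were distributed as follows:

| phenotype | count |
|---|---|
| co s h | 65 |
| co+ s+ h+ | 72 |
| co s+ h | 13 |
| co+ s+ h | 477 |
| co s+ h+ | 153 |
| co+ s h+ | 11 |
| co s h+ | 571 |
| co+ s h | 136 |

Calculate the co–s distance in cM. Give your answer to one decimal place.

20.9 cM

The two most frequent reciprocal classes, co s h+ and co+ s+ h, are the parental types, so the F1 was co s h+ / co+ s+ h.
The two rarest classes, co+ s h+ and co s+ h, are the double crossovers. Comparing them with the parentals, only the co allele has switched, so co is the middle locus and the order is h – co – s.
Crossovers in the co–s interval produce the single-crossover classes co s+ h+ and co+ s h (153 + 136 = 289) plus the double crossovers (24).
RF(co–s) = (289 + 24) / 1498 = 313/1498 = 0.2089 → 20.9 cM.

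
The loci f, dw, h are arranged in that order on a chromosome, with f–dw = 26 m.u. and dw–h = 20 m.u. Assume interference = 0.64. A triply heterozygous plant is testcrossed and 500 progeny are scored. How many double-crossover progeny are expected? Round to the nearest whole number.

Map distances give recombination frequencies of 0.260 and 0.200 for the two intervals.
With interference 0.64 (so coincidence = 0.36), expected double-crossover frequency = 0.260 × 0.200 × 0.36 = 0.01872.
Expected number = 0.01872 × 500 = 9.36 ≈ 9.

9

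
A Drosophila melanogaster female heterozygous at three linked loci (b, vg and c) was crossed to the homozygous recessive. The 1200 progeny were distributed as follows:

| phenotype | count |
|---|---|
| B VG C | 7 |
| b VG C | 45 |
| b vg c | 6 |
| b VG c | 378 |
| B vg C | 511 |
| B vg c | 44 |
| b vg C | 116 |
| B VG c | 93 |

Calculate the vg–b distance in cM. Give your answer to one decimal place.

18.5 cM

The two most frequent reciprocal classes, B vg C and b VG c, are the parental types, so the F1 was B vg C / b VG c.
The two rarest classes, B VG C and b vg c, are the double crossovers. Comparing them with the parentals, only the vg allele has switched, so vg is the middle locus and the order is b – vg – c.
Crossovers in the b–vg interval produce the single-crossover classes b vg C and B VG c (116 + 93 = 209) plus the double crossovers (13).
RF(b–vg) = (209 + 13) / 1200 = 222/1200 = 0.1850 → 18.5 cM.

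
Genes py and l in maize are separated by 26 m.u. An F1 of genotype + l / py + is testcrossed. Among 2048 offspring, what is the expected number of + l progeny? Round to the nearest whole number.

A map distance of 26 m.u. corresponds to a recombination frequency of 0.260.
The F1 is + l / py +, so + l is a parental gamete class with expected frequency (1 − r)/2 = 0.740/2 = 0.3700.
Expected number = 0.3700 × 2048 = 757.76 ≈ 758.

758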